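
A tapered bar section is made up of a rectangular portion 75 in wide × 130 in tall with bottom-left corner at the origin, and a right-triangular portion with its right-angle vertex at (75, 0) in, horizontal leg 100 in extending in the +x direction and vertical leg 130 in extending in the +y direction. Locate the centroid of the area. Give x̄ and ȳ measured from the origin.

rectangular portion: A = 75 × 130 = 9750.00, centroid at (37.50, 65.00).
triangular portion: A = ½·100·130 = 6500.00, centroid at (108.33, 43.33).
ΣA = 16250.00 in²
ΣAx̄ = (9750.00)(37.50) + (6500.00)(108.33) = 1069791.67 in³
ΣAȳ = (9750.00)(65.00) + (6500.00)(43.33) = 915416.67 in³
x̄ = 1069791.67 / 16250.00 = 65.83 in
ȳ = 915416.67 / 16250.00 = 56.33 in

x̄ = 65.83 in, ȳ = 56.33 in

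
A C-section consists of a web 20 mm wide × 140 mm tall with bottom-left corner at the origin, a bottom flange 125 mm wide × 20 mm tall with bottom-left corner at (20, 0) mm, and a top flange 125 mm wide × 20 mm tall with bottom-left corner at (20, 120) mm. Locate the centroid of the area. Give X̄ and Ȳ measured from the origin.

X̄ = 56.47 mm, Ȳ = 70.00 mm

web: A = 20 × 140 = 2800.00, centroid at (10.00, 70.00).
bottom flange: A = 125 × 20 = 2500.00, centroid at (82.50, 10.00).
top flange: A = 125 × 20 = 2500.00, centroid at (82.50, 130.00).
ΣA = 7800.00 mm²
ΣAX̄ = (2800.00)(10.00) + (2500.00)(82.50) + (2500.00)(82.50) = 440500.00 mm³
ΣAȲ = (2800.00)(70.00) + (2500.00)(10.00) + (2500.00)(130.00) = 546000.00 mm³
X̄ = 440500.00 / 7800.00 = 56.47 mm
Ȳ = 546000.00 / 7800.00 = 70.00 mm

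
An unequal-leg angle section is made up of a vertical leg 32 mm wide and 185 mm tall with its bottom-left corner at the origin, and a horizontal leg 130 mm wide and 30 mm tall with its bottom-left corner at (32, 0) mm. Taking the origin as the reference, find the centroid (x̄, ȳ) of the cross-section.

vertical leg: A = 32 × 185 = 5920.00, centroid at (16.00, 92.50).
horizontal leg: A = 130 × 30 = 3900.00, centroid at (97.00, 15.00).
ΣA = 9820.00 mm², ΣAx̄ = 473020.00 mm³, ΣAȳ = 606100.00 mm³.
x̄ = 473020.00/9820.00 = 48.17 mm; ȳ = 606100.00/9820.00 = 61.72 mm.

x̄ = 48.17 mm, ȳ = 61.72 mm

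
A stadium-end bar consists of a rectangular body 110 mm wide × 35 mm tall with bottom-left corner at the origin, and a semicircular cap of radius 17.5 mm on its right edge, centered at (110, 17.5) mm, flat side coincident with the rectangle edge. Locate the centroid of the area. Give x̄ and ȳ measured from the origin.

x̄ = 61.93 mm, ȳ = 17.50 mm

Part | A | x̄ᵢ | ȳᵢ | A·x̄ᵢ | A·ȳᵢ
rectangular body | 3850.00 | 55.00 | 17.50 | 211750.00 | 67375.00
semicircular end | 481.06 | 117.43 | 17.50 | 56489.12 | 8418.49
Σ | 4331.06 |  |  | 268239.12 | 75793.49
x̄ = 268239.12 / 4331.06 = 61.93 mm
ȳ = 75793.49 / 4331.06 = 17.50 mm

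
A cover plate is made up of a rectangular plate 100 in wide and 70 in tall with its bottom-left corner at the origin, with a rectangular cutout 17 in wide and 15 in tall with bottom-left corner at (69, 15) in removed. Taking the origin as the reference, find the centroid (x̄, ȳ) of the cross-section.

x̄ = 48.96 in, ȳ = 35.47 in

plate: A = 100 × 70 = 7000.00, centroid at (50.00, 35.00).
hole: A = −(17 × 15) = -255.00, centroid at (77.50, 22.50).
ΣA = 6745.00 in²
ΣAx̄ = (7000.00)(50.00) + (-255.00)(77.50) = 330237.50 in³
ΣAȳ = (7000.00)(35.00) + (-255.00)(22.50) = 239262.50 in³
x̄ = 330237.50 / 6745.00 = 48.96 in
ȳ = 239262.50 / 6745.00 = 35.47 in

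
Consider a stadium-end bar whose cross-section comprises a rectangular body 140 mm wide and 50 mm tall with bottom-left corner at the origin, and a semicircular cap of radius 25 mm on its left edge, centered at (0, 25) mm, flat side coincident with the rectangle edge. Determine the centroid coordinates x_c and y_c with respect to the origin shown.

rectangular body: A = 140 × 50 = 7000.00, centroid at (70.00, 25.00).
semicircular end: A = ½π·25² = 981.75, centroid at (-10.61, 25.00).
ΣA = 7981.75 mm²
ΣAx_c = (7000.00)(70.00) + (981.75)(-10.61) = 479583.33 mm³
ΣAy_c = (7000.00)(25.00) + (981.75)(25.00) = 199543.69 mm³
x_c = 479583.33 / 7981.75 = 60.09 mm
y_c = 199543.69 / 7981.75 = 25.00 mm

x_c = 60.09 mm, y_c = 25.00 mm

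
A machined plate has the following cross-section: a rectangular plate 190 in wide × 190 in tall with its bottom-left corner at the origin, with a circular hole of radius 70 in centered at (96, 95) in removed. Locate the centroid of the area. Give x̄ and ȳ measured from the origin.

Part | A | x̄ᵢ | ȳᵢ | A·x̄ᵢ | A·ȳᵢ
plate | 36100.00 | 95.00 | 95.00 | 3429500.00 | 3429500.00
hole | -15393.80 | 96.00 | 95.00 | -1477805.18 | -1462411.38
Σ | 20706.20 |  |  | 1951694.82 | 1967088.62
x̄ = 1951694.82 / 20706.20 = 94.26 in
ȳ = 1967088.62 / 20706.20 = 95.00 in

x̄ = 94.26 in, ȳ = 95.00 in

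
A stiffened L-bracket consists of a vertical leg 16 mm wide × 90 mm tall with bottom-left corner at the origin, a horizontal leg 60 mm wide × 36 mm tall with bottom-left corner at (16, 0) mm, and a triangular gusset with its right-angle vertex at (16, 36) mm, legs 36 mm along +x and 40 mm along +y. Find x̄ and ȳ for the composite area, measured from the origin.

x̄ = 30.33 mm, ȳ = 32.22 mm

vertical leg: A = 16 × 90 = 1440.00, centroid at (8.00, 45.00).
horizontal leg: A = 60 × 36 = 2160.00, centroid at (46.00, 18.00).
gusset: A = ½·36·40 = 720.00, centroid at (28.00, 49.33).
ΣA = 4320.00 mm², ΣAx̄ = 131040.00 mm³, ΣAȳ = 139200.00 mm³.
x̄ = 131040.00/4320.00 = 30.33 mm; ȳ = 139200.00/4320.00 = 32.22 mm.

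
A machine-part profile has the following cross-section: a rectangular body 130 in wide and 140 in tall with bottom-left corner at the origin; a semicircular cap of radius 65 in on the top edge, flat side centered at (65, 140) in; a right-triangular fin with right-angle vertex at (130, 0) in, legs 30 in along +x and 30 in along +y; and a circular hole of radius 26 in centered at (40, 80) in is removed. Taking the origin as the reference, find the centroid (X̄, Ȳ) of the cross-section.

rectangular body: A = 130 × 140 = 18200.00, centroid at (65.00, 70.00).
semicircular top: A = ½π·65² = 6636.61, centroid at (65.00, 167.59).
triangular fin: A = ½·30·30 = 450.00, centroid at (140.00, 10.00).
hole: A = −π·26² = -2123.72, centroid at (40.00, 80.00).
ΣA = 23162.90 in², ΣAX̄ = 1592431.28 in³, ΣAȲ = 2220812.03 in³.
X̄ = 1592431.28/23162.90 = 68.75 in; Ȳ = 2220812.03/23162.90 = 95.88 in.

X̄ = 68.75 in, Ȳ = 95.88 in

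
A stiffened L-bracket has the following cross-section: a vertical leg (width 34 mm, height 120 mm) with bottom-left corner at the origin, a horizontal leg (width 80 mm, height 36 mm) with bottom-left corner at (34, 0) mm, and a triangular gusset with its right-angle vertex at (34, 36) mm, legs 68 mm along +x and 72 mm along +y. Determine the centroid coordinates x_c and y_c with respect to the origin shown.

x_c = 44.77 mm, y_c = 47.14 mm

Part | A | x̄ᵢ | ȳᵢ | A·x̄ᵢ | A·ȳᵢ
vertical leg | 4080.00 | 17.00 | 60.00 | 69360.00 | 244800.00
horizontal leg | 2880.00 | 74.00 | 18.00 | 213120.00 | 51840.00
gusset | 2448.00 | 56.67 | 60.00 | 138720.00 | 146880.00
Σ | 9408.00 |  |  | 421200.00 | 443520.00
x_c = 421200.00 / 9408.00 = 44.77 mm
y_c = 443520.00 / 9408.00 = 47.14 mm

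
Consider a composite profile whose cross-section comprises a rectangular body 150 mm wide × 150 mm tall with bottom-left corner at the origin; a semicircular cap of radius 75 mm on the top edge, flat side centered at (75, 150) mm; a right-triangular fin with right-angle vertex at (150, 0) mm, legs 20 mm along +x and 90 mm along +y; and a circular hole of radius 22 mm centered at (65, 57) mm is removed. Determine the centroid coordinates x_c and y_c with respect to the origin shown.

x_c = 77.89 mm, y_c = 105.30 mm

rectangular body: A = 150 × 150 = 22500.00, centroid at (75.00, 75.00).
semicircular top: A = ½π·75² = 8835.73, centroid at (75.00, 181.83).
triangular fin: A = ½·20·90 = 900.00, centroid at (156.67, 30.00).
hole: A = −π·22² = -1520.53, centroid at (65.00, 57.00).
ΣA = 30715.20 mm²
ΣAx_c = (22500.00)(75.00) + (8835.73)(75.00) + (900.00)(156.67) + (-1520.53)(65.00) = 2392345.20 mm³
ΣAy_c = (22500.00)(75.00) + (8835.73)(181.83) + (900.00)(30.00) + (-1520.53)(57.00) = 3234439.14 mm³
x_c = 2392345.20 / 30715.20 = 77.89 mm
y_c = 3234439.14 / 30715.20 = 105.30 mm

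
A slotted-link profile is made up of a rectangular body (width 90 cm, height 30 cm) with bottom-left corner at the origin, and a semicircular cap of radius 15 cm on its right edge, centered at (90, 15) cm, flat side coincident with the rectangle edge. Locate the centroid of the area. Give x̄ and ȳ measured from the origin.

x̄ = 50.95 cm, ȳ = 15.00 cm

Part | A | x̄ᵢ | ȳᵢ | A·x̄ᵢ | A·ȳᵢ
rectangular body | 2700.00 | 45.00 | 15.00 | 121500.00 | 40500.00
semicircular end | 353.43 | 96.37 | 15.00 | 34058.63 | 5301.44
Σ | 3053.43 |  |  | 155558.63 | 45801.44
x̄ = 155558.63 / 3053.43 = 50.95 cm
ȳ = 45801.44 / 3053.43 = 15.00 cm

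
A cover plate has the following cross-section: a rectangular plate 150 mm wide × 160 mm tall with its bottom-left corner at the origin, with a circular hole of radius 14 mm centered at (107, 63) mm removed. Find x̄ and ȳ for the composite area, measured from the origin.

x̄ = 74.16 mm, ȳ = 80.45 mm

Part | A | x̄ᵢ | ȳᵢ | A·x̄ᵢ | A·ȳᵢ
plate | 24000.00 | 75.00 | 80.00 | 1800000.00 | 1920000.00
hole | -615.75 | 107.00 | 63.00 | -65885.48 | -38792.39
Σ | 23384.25 |  |  | 1734114.52 | 1881207.61
x̄ = 1734114.52 / 23384.25 = 74.16 mm
ȳ = 1881207.61 / 23384.25 = 80.45 mm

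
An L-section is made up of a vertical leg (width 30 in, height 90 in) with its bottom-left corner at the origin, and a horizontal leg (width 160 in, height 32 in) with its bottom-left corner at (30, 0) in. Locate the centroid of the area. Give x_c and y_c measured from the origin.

vertical leg: A = 30 × 90 = 2700.00, centroid at (15.00, 45.00).
horizontal leg: A = 160 × 32 = 5120.00, centroid at (110.00, 16.00).
ΣA = 7820.00 in², ΣAx_c = 603700.00 in³, ΣAy_c = 203420.00 in³.
x_c = 603700.00/7820.00 = 77.20 in; y_c = 203420.00/7820.00 = 26.01 in.

x_c = 77.20 in, y_c = 26.01 in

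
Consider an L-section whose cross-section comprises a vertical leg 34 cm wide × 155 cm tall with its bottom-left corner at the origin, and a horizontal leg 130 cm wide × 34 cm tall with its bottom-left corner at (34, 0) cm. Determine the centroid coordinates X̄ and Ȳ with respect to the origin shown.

vertical leg: A = 34 × 155 = 5270.00, centroid at (17.00, 77.50).
horizontal leg: A = 130 × 34 = 4420.00, centroid at (99.00, 17.00).
ΣA = 9690.00 cm²
ΣAX̄ = (5270.00)(17.00) + (4420.00)(99.00) = 527170.00 cm³
ΣAȲ = (5270.00)(77.50) + (4420.00)(17.00) = 483565.00 cm³
X̄ = 527170.00 / 9690.00 = 54.40 cm
Ȳ = 483565.00 / 9690.00 = 49.90 cm

X̄ = 54.40 cm, Ȳ = 49.90 cm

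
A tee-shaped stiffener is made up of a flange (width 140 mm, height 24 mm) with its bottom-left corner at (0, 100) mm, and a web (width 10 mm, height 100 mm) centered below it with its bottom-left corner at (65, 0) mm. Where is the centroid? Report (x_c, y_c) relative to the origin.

x_c = 70.00 mm, y_c = 97.78 mm

web: A = 10 × 100 = 1000.00, centroid at (70.00, 50.00).
flange: A = 140 × 24 = 3360.00, centroid at (70.00, 112.00).
ΣA = 4360.00 mm², ΣAx_c = 305200.00 mm³, ΣAy_c = 426320.00 mm³.
x_c = 305200.00/4360.00 = 70.00 mm; y_c = 426320.00/4360.00 = 97.78 mm.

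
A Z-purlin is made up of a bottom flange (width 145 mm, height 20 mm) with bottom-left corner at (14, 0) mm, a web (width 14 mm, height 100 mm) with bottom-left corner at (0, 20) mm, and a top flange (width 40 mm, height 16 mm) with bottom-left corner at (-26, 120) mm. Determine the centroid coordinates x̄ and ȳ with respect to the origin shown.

x̄ = 51.99 mm, ȳ = 42.29 mm

Part | A | x̄ᵢ | ȳᵢ | A·x̄ᵢ | A·ȳᵢ
bottom flange | 2900.00 | 86.50 | 10.00 | 250850.00 | 29000.00
web | 1400.00 | 7.00 | 70.00 | 9800.00 | 98000.00
top flange | 640.00 | -6.00 | 128.00 | -3840.00 | 81920.00
Σ | 4940.00 |  |  | 256810.00 | 208920.00
x̄ = 256810.00 / 4940.00 = 51.99 mm
ȳ = 208920.00 / 4940.00 = 42.29 mm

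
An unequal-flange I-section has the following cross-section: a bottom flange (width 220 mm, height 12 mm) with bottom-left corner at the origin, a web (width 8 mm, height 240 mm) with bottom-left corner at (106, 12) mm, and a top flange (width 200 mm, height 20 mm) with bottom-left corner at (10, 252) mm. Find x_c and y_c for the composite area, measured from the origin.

x_c = 110.00 mm, y_c = 153.89 mm

bottom flange: A = 220 × 12 = 2640.00, centroid at (110.00, 6.00).
web: A = 8 × 240 = 1920.00, centroid at (110.00, 132.00).
top flange: A = 200 × 20 = 4000.00, centroid at (110.00, 262.00).
ΣA = 8560.00 mm²
ΣAx_c = (2640.00)(110.00) + (1920.00)(110.00) + (4000.00)(110.00) = 941600.00 mm³
ΣAy_c = (2640.00)(6.00) + (1920.00)(132.00) + (4000.00)(262.00) = 1317280.00 mm³
x_c = 941600.00 / 8560.00 = 110.00 mm
y_c = 1317280.00 / 8560.00 = 153.89 mm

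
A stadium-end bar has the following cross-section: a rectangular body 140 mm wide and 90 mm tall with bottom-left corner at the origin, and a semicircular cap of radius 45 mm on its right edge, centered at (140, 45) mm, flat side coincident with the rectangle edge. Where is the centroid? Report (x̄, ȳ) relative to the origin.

rectangular body: A = 140 × 90 = 12600.00, centroid at (70.00, 45.00).
semicircular end: A = ½π·45² = 3180.86, centroid at (159.10, 45.00).
ΣA = 15780.86 mm², ΣAx̄ = 1388070.76 mm³, ΣAȳ = 710138.82 mm³.
x̄ = 1388070.76/15780.86 = 87.96 mm; ȳ = 710138.82/15780.86 = 45.00 mm.

x̄ = 87.96 mm, ȳ = 45.00 mm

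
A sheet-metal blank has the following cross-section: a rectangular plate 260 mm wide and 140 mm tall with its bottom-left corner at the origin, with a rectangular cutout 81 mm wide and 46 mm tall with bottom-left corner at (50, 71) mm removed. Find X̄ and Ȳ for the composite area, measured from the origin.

plate: A = 260 × 140 = 36400.00, centroid at (130.00, 70.00).
hole: A = −(81 × 46) = -3726.00, centroid at (90.50, 94.00).
ΣA = 32674.00 mm²
ΣAX̄ = (36400.00)(130.00) + (-3726.00)(90.50) = 4394797.00 mm³
ΣAȲ = (36400.00)(70.00) + (-3726.00)(94.00) = 2197756.00 mm³
X̄ = 4394797.00 / 32674.00 = 134.50 mm
Ȳ = 2197756.00 / 32674.00 = 67.26 mm

X̄ = 134.50 mm, Ȳ = 67.26 mm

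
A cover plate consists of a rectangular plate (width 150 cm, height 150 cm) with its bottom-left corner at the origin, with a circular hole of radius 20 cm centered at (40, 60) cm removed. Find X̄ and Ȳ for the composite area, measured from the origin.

plate: A = 150 × 150 = 22500.00, centroid at (75.00, 75.00).
hole: A = −π·20² = -1256.64, centroid at (40.00, 60.00).
ΣA = 21243.36 cm², ΣAX̄ = 1637234.52 cm³, ΣAȲ = 1612101.78 cm³.
X̄ = 1637234.52/21243.36 = 77.07 cm; Ȳ = 1612101.78/21243.36 = 75.89 cm.

X̄ = 77.07 cm, Ȳ = 75.89 cm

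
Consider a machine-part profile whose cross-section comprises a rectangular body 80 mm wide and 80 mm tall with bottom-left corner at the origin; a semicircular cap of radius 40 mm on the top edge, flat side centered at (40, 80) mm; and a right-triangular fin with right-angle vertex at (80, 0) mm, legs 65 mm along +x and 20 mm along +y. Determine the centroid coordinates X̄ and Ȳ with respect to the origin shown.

X̄ = 44.19 mm, Ȳ = 52.71 mm

rectangular body: A = 80 × 80 = 6400.00, centroid at (40.00, 40.00).
semicircular top: A = ½π·40² = 2513.27, centroid at (40.00, 96.98).
triangular fin: A = ½·65·20 = 650.00, centroid at (101.67, 6.67).
ΣA = 9563.27 mm², ΣAX̄ = 422614.30 mm³, ΣAȲ = 504061.93 mm³.
X̄ = 422614.30/9563.27 = 44.19 mm; Ȳ = 504061.93/9563.27 = 52.71 mm.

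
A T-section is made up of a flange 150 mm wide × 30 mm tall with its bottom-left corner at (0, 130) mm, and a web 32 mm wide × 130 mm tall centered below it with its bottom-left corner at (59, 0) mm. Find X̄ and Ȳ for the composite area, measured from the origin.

X̄ = 75.00 mm, Ȳ = 106.57 mm

web: A = 32 × 130 = 4160.00, centroid at (75.00, 65.00).
flange: A = 150 × 30 = 4500.00, centroid at (75.00, 145.00).
ΣA = 8660.00 mm²
ΣAX̄ = (4160.00)(75.00) + (4500.00)(75.00) = 649500.00 mm³
ΣAȲ = (4160.00)(65.00) + (4500.00)(145.00) = 922900.00 mm³
X̄ = 649500.00 / 8660.00 = 75.00 mm
Ȳ = 922900.00 / 8660.00 = 106.57 mm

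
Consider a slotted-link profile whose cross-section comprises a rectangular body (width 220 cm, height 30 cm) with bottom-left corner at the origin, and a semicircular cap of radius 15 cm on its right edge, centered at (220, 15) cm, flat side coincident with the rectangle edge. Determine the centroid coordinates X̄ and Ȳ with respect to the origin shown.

X̄ = 115.91 cm, Ȳ = 15.00 cm

rectangular body: A = 220 × 30 = 6600.00, centroid at (110.00, 15.00).
semicircular end: A = ½π·15² = 353.43, centroid at (226.37, 15.00).
ΣA = 6953.43 cm², ΣAX̄ = 806004.42 cm³, ΣAȲ = 104301.44 cm³.
X̄ = 806004.42/6953.43 = 115.91 cm; Ȳ = 104301.44/6953.43 = 15.00 cm.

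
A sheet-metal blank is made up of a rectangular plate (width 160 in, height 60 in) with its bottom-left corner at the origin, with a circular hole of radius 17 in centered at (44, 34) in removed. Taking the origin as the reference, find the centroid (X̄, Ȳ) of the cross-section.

X̄ = 83.76 in, Ȳ = 29.58 in

plate: A = 160 × 60 = 9600.00, centroid at (80.00, 30.00).
hole: A = −π·17² = -907.92, centroid at (44.00, 34.00).
ΣA = 8692.08 in²
ΣAX̄ = (9600.00)(80.00) + (-907.92)(44.00) = 728051.51 in³
ΣAȲ = (9600.00)(30.00) + (-907.92)(34.00) = 257130.71 in³
X̄ = 728051.51 / 8692.08 = 83.76 in
Ȳ = 257130.71 / 8692.08 = 29.58 in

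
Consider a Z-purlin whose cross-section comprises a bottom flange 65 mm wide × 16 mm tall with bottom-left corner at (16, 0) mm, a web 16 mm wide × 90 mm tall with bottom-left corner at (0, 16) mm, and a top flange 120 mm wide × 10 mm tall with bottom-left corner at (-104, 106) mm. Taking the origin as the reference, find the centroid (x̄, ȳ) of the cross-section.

bottom flange: A = 65 × 16 = 1040.00, centroid at (48.50, 8.00).
web: A = 16 × 90 = 1440.00, centroid at (8.00, 61.00).
top flange: A = 120 × 10 = 1200.00, centroid at (-44.00, 111.00).
ΣA = 3680.00 mm², ΣAx̄ = 9160.00 mm³, ΣAȳ = 229360.00 mm³.
x̄ = 9160.00/3680.00 = 2.49 mm; ȳ = 229360.00/3680.00 = 62.33 mm.

x̄ = 2.49 mm, ȳ = 62.33 mm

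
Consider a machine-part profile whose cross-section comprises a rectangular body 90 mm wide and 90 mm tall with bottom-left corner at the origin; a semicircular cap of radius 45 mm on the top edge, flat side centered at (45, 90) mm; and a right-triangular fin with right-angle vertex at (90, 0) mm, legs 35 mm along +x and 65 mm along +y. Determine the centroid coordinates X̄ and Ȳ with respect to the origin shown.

rectangular body: A = 90 × 90 = 8100.00, centroid at (45.00, 45.00).
semicircular top: A = ½π·45² = 3180.86, centroid at (45.00, 109.10).
triangular fin: A = ½·35·65 = 1137.50, centroid at (101.67, 21.67).
ΣA = 12418.36 mm²
ΣAX̄ = (8100.00)(45.00) + (3180.86)(45.00) + (1137.50)(101.67) = 623284.65 mm³
ΣAȲ = (8100.00)(45.00) + (3180.86)(109.10) + (1137.50)(21.67) = 736173.46 mm³
X̄ = 623284.65 / 12418.36 = 50.19 mm
Ȳ = 736173.46 / 12418.36 = 59.28 mm

X̄ = 50.19 mm, Ȳ = 59.28 mm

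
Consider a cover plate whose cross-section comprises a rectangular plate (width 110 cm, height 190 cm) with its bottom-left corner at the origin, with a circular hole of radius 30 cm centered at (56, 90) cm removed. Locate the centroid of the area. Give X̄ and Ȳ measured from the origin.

X̄ = 54.84 cm, Ȳ = 95.78 cm

Part | A | x̄ᵢ | ȳᵢ | A·x̄ᵢ | A·ȳᵢ
plate | 20900.00 | 55.00 | 95.00 | 1149500.00 | 1985500.00
hole | -2827.43 | 56.00 | 90.00 | -158336.27 | -254469.00
Σ | 18072.57 |  |  | 991163.73 | 1731031.00
X̄ = 991163.73 / 18072.57 = 54.84 cm
Ȳ = 1731031.00 / 18072.57 = 95.78 cm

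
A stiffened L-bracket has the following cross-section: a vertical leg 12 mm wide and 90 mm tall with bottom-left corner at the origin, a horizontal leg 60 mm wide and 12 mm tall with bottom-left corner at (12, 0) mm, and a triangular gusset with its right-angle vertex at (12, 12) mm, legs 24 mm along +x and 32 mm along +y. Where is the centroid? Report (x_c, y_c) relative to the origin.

x_c = 20.33 mm, y_c = 28.22 mm

vertical leg: A = 12 × 90 = 1080.00, centroid at (6.00, 45.00).
horizontal leg: A = 60 × 12 = 720.00, centroid at (42.00, 6.00).
gusset: A = ½·24·32 = 384.00, centroid at (20.00, 22.67).
ΣA = 2184.00 mm²
ΣAx_c = (1080.00)(6.00) + (720.00)(42.00) + (384.00)(20.00) = 44400.00 mm³
ΣAy_c = (1080.00)(45.00) + (720.00)(6.00) + (384.00)(22.67) = 61624.00 mm³
x_c = 44400.00 / 2184.00 = 20.33 mm
y_c = 61624.00 / 2184.00 = 28.22 mm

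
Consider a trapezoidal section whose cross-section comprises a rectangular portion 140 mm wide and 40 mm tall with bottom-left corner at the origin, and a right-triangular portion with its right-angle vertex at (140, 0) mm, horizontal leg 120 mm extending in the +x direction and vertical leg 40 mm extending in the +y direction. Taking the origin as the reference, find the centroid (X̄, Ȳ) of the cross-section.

X̄ = 103.00 mm, Ȳ = 18.00 mm

rectangular portion: A = 140 × 40 = 5600.00, centroid at (70.00, 20.00).
triangular portion: A = ½·120·40 = 2400.00, centroid at (180.00, 13.33).
ΣA = 8000.00 mm²
ΣAX̄ = (5600.00)(70.00) + (2400.00)(180.00) = 824000.00 mm³
ΣAȲ = (5600.00)(20.00) + (2400.00)(13.33) = 144000.00 mm³
X̄ = 824000.00 / 8000.00 = 103.00 mm
Ȳ = 144000.00 / 8000.00 = 18.00 mm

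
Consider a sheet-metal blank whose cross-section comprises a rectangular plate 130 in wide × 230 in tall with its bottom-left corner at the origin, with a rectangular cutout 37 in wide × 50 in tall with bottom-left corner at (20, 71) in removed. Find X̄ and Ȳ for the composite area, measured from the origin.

X̄ = 66.75 in, Ȳ = 116.25 in

Part | A | x̄ᵢ | ȳᵢ | A·x̄ᵢ | A·ȳᵢ
plate | 29900.00 | 65.00 | 115.00 | 1943500.00 | 3438500.00
hole | -1850.00 | 38.50 | 96.00 | -71225.00 | -177600.00
Σ | 28050.00 |  |  | 1872275.00 | 3260900.00
X̄ = 1872275.00 / 28050.00 = 66.75 in
Ȳ = 3260900.00 / 28050.00 = 116.25 in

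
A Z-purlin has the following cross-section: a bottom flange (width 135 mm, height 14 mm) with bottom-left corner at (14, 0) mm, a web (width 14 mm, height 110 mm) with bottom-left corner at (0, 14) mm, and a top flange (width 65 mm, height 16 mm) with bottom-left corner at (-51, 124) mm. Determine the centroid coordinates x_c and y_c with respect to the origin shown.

Part | A | x̄ᵢ | ȳᵢ | A·x̄ᵢ | A·ȳᵢ
bottom flange | 1890.00 | 81.50 | 7.00 | 154035.00 | 13230.00
web | 1540.00 | 7.00 | 69.00 | 10780.00 | 106260.00
top flange | 1040.00 | -18.50 | 132.00 | -19240.00 | 137280.00
Σ | 4470.00 |  |  | 145575.00 | 256770.00
x_c = 145575.00 / 4470.00 = 32.57 mm
y_c = 256770.00 / 4470.00 = 57.44 mm

x_c = 32.57 mm, y_c = 57.44 mm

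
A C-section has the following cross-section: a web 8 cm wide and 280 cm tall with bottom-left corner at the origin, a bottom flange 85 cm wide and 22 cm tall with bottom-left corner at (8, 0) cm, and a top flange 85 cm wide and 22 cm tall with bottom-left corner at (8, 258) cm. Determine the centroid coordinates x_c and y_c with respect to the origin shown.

x_c = 33.08 cm, y_c = 140.00 cm

web: A = 8 × 280 = 2240.00, centroid at (4.00, 140.00).
bottom flange: A = 85 × 22 = 1870.00, centroid at (50.50, 11.00).
top flange: A = 85 × 22 = 1870.00, centroid at (50.50, 269.00).
ΣA = 5980.00 cm²
ΣAx_c = (2240.00)(4.00) + (1870.00)(50.50) + (1870.00)(50.50) = 197830.00 cm³
ΣAy_c = (2240.00)(140.00) + (1870.00)(11.00) + (1870.00)(269.00) = 837200.00 cm³
x_c = 197830.00 / 5980.00 = 33.08 cm
y_c = 837200.00 / 5980.00 = 140.00 cm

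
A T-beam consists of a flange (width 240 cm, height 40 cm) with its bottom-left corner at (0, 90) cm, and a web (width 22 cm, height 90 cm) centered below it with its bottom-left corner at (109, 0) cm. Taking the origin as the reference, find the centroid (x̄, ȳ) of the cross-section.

web: A = 22 × 90 = 1980.00, centroid at (120.00, 45.00).
flange: A = 240 × 40 = 9600.00, centroid at (120.00, 110.00).
ΣA = 11580.00 cm²
ΣAx̄ = (1980.00)(120.00) + (9600.00)(120.00) = 1389600.00 cm³
ΣAȳ = (1980.00)(45.00) + (9600.00)(110.00) = 1145100.00 cm³
x̄ = 1389600.00 / 11580.00 = 120.00 cm
ȳ = 1145100.00 / 11580.00 = 98.89 cm

x̄ = 120.00 cm, ȳ = 98.89 cm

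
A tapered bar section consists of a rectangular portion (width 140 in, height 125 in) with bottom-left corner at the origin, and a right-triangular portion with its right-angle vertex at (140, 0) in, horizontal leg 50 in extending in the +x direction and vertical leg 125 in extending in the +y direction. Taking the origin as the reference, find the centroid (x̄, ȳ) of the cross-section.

Part | A | x̄ᵢ | ȳᵢ | A·x̄ᵢ | A·ȳᵢ
rectangular portion | 17500.00 | 70.00 | 62.50 | 1225000.00 | 1093750.00
triangular portion | 3125.00 | 156.67 | 41.67 | 489583.33 | 130208.33
Σ | 20625.00 |  |  | 1714583.33 | 1223958.33
x̄ = 1714583.33 / 20625.00 = 83.13 in
ȳ = 1223958.33 / 20625.00 = 59.34 in

x̄ = 83.13 in, ȳ = 59.34 in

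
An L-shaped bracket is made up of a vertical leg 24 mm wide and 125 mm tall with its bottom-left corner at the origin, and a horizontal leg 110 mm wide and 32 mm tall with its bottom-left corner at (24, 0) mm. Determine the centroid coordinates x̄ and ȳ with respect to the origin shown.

Part | A | x̄ᵢ | ȳᵢ | A·x̄ᵢ | A·ȳᵢ
vertical leg | 3000.00 | 12.00 | 62.50 | 36000.00 | 187500.00
horizontal leg | 3520.00 | 79.00 | 16.00 | 278080.00 | 56320.00
Σ | 6520.00 |  |  | 314080.00 | 243820.00
x̄ = 314080.00 / 6520.00 = 48.17 mm
ȳ = 243820.00 / 6520.00 = 37.40 mm

x̄ = 48.17 mm, ȳ = 37.40 mm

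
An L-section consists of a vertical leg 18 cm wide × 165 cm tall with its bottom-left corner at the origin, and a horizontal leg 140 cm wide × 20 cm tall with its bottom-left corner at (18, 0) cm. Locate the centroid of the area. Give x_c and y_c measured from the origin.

vertical leg: A = 18 × 165 = 2970.00, centroid at (9.00, 82.50).
horizontal leg: A = 140 × 20 = 2800.00, centroid at (88.00, 10.00).
ΣA = 5770.00 cm², ΣAx_c = 273130.00 cm³, ΣAy_c = 273025.00 cm³.
x_c = 273130.00/5770.00 = 47.34 cm; y_c = 273025.00/5770.00 = 47.32 cm.

x_c = 47.34 cm, y_c = 47.32 cm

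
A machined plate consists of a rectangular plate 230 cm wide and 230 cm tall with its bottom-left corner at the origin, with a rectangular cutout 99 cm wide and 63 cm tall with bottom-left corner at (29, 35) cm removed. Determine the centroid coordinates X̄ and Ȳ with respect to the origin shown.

X̄ = 119.88 cm, Ȳ = 121.48 cm

Part | A | x̄ᵢ | ȳᵢ | A·x̄ᵢ | A·ȳᵢ
plate | 52900.00 | 115.00 | 115.00 | 6083500.00 | 6083500.00
hole | -6237.00 | 78.50 | 66.50 | -489604.50 | -414760.50
Σ | 46663.00 |  |  | 5593895.50 | 5668739.50
X̄ = 5593895.50 / 46663.00 = 119.88 cm
Ȳ = 5668739.50 / 46663.00 = 121.48 cm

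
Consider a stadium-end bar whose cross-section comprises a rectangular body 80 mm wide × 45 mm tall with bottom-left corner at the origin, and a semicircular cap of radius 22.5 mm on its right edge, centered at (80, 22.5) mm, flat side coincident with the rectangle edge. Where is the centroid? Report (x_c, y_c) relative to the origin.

x_c = 48.96 mm, y_c = 22.50 mm

Part | A | x̄ᵢ | ȳᵢ | A·x̄ᵢ | A·ȳᵢ
rectangular body | 3600.00 | 40.00 | 22.50 | 144000.00 | 81000.00
semicircular end | 795.22 | 89.55 | 22.50 | 71211.00 | 17892.35
Σ | 4395.22 |  |  | 215211.00 | 98892.35
x_c = 215211.00 / 4395.22 = 48.96 mm
y_c = 98892.35 / 4395.22 = 22.50 mm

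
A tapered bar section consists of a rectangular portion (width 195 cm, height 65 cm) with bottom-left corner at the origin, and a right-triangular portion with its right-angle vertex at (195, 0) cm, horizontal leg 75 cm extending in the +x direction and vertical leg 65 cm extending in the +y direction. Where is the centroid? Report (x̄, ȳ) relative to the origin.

x̄ = 117.26 cm, ȳ = 30.75 cm

rectangular portion: A = 195 × 65 = 12675.00, centroid at (97.50, 32.50).
triangular portion: A = ½·75·65 = 2437.50, centroid at (220.00, 21.67).
ΣA = 15112.50 cm², ΣAx̄ = 1772062.50 cm³, ΣAȳ = 464750.00 cm³.
x̄ = 1772062.50/15112.50 = 117.26 cm; ȳ = 464750.00/15112.50 = 30.75 cm.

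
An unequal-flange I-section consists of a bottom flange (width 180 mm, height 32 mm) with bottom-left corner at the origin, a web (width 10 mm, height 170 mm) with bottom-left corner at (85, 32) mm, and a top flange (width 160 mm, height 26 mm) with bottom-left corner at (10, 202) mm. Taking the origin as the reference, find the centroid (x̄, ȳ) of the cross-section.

x̄ = 90.00 mm, ȳ = 102.02 mm

Part | A | x̄ᵢ | ȳᵢ | A·x̄ᵢ | A·ȳᵢ
bottom flange | 5760.00 | 90.00 | 16.00 | 518400.00 | 92160.00
web | 1700.00 | 90.00 | 117.00 | 153000.00 | 198900.00
top flange | 4160.00 | 90.00 | 215.00 | 374400.00 | 894400.00
Σ | 11620.00 |  |  | 1045800.00 | 1185460.00
x̄ = 1045800.00 / 11620.00 = 90.00 mm
ȳ = 1185460.00 / 11620.00 = 102.02 mm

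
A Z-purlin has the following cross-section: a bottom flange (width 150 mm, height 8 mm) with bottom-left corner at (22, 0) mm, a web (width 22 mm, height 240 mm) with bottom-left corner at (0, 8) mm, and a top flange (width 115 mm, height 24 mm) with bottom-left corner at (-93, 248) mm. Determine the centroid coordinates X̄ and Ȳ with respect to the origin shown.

X̄ = 8.28 mm, Ȳ = 151.32 mm

Part | A | x̄ᵢ | ȳᵢ | A·x̄ᵢ | A·ȳᵢ
bottom flange | 1200.00 | 97.00 | 4.00 | 116400.00 | 4800.00
web | 5280.00 | 11.00 | 128.00 | 58080.00 | 675840.00
top flange | 2760.00 | -35.50 | 260.00 | -97980.00 | 717600.00
Σ | 9240.00 |  |  | 76500.00 | 1398240.00
X̄ = 76500.00 / 9240.00 = 8.28 mm
Ȳ = 1398240.00 / 9240.00 = 151.32 mm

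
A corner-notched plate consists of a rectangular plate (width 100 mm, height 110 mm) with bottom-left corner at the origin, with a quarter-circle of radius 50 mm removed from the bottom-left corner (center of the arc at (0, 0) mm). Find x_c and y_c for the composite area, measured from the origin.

plate: A = 100 × 110 = 11000.00, centroid at (50.00, 55.00).
removed quarter-circle: A = −¼π·50² = -1963.50, centroid at (21.22, 21.22).
ΣA = 9036.50 mm²
ΣAx_c = (11000.00)(50.00) + (-1963.50)(21.22) = 508333.33 mm³
ΣAy_c = (11000.00)(55.00) + (-1963.50)(21.22) = 563333.33 mm³
x_c = 508333.33 / 9036.50 = 56.25 mm
y_c = 563333.33 / 9036.50 = 62.34 mm

x_c = 56.25 mm, y_c = 62.34 mm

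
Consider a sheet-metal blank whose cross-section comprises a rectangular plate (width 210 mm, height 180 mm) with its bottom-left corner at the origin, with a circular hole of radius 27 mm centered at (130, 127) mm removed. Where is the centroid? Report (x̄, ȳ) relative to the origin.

x̄ = 103.39 mm, ȳ = 87.61 mm

plate: A = 210 × 180 = 37800.00, centroid at (105.00, 90.00).
hole: A = −π·27² = -2290.22, centroid at (130.00, 127.00).
ΣA = 35509.78 mm²
ΣAx̄ = (37800.00)(105.00) + (-2290.22)(130.00) = 3671271.26 mm³
ΣAȳ = (37800.00)(90.00) + (-2290.22)(127.00) = 3111141.93 mm³
x̄ = 3671271.26 / 35509.78 = 103.39 mm
ȳ = 3111141.93 / 35509.78 = 87.61 mm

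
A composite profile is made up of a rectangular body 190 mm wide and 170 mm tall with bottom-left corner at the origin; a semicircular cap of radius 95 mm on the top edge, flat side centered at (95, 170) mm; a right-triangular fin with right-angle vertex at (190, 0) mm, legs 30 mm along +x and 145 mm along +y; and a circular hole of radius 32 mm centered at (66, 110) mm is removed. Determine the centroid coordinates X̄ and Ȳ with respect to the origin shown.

X̄ = 102.08 mm, Ȳ = 120.58 mm

rectangular body: A = 190 × 170 = 32300.00, centroid at (95.00, 85.00).
semicircular top: A = ½π·95² = 14176.44, centroid at (95.00, 210.32).
triangular fin: A = ½·30·145 = 2175.00, centroid at (200.00, 48.33).
hole: A = −π·32² = -3216.99, centroid at (66.00, 110.00).
ΣA = 45434.45 mm², ΣAX̄ = 4637940.10 mm³, ΣAȲ = 5478333.60 mm³.
X̄ = 4637940.10/45434.45 = 102.08 mm; Ȳ = 5478333.60/45434.45 = 120.58 mm.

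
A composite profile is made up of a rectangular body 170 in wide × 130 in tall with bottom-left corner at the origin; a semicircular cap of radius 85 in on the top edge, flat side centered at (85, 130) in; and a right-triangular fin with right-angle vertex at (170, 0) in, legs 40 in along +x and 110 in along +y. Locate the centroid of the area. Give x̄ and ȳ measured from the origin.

x̄ = 91.07 in, ȳ = 95.43 in

rectangular body: A = 170 × 130 = 22100.00, centroid at (85.00, 65.00).
semicircular top: A = ½π·85² = 11349.00, centroid at (85.00, 166.08).
triangular fin: A = ½·40·110 = 2200.00, centroid at (183.33, 36.67).
ΣA = 35649.00 in²
ΣAx̄ = (22100.00)(85.00) + (11349.00)(85.00) + (2200.00)(183.33) = 3246498.63 in³
ΣAȳ = (22100.00)(65.00) + (11349.00)(166.08) + (2200.00)(36.67) = 3401953.78 in³
x̄ = 3246498.63 / 35649.00 = 91.07 in
ȳ = 3401953.78 / 35649.00 = 95.43 in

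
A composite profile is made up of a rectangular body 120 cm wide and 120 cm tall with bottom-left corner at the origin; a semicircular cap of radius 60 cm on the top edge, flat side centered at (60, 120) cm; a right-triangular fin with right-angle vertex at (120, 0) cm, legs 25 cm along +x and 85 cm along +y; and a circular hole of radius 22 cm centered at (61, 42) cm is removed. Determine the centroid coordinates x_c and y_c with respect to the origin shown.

rectangular body: A = 120 × 120 = 14400.00, centroid at (60.00, 60.00).
semicircular top: A = ½π·60² = 5654.87, centroid at (60.00, 145.46).
triangular fin: A = ½·25·85 = 1062.50, centroid at (128.33, 28.33).
hole: A = −π·22² = -1520.53, centroid at (61.00, 42.00).
ΣA = 19596.84 cm²
ΣAx_c = (14400.00)(60.00) + (5654.87)(60.00) + (1062.50)(128.33) + (-1520.53)(61.00) = 1246893.79 cm³
ΣAy_c = (14400.00)(60.00) + (5654.87)(145.46) + (1062.50)(28.33) + (-1520.53)(42.00) = 1652825.88 cm³
x_c = 1246893.79 / 19596.84 = 63.63 cm
y_c = 1652825.88 / 19596.84 = 84.34 cm

x_c = 63.63 cm, y_c = 84.34 cm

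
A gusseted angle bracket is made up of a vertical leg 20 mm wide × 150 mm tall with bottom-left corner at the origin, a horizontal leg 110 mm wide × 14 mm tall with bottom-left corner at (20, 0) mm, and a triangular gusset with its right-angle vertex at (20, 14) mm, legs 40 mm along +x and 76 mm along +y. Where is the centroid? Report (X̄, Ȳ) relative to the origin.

X̄ = 32.37 mm, Ȳ = 48.77 mm

vertical leg: A = 20 × 150 = 3000.00, centroid at (10.00, 75.00).
horizontal leg: A = 110 × 14 = 1540.00, centroid at (75.00, 7.00).
gusset: A = ½·40·76 = 1520.00, centroid at (33.33, 39.33).
ΣA = 6060.00 mm², ΣAX̄ = 196166.67 mm³, ΣAȲ = 295566.67 mm³.
X̄ = 196166.67/6060.00 = 32.37 mm; Ȳ = 295566.67/6060.00 = 48.77 mm.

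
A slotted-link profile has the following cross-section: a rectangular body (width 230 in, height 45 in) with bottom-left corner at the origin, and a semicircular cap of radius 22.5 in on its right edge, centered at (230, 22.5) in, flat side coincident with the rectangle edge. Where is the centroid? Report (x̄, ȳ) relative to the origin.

rectangular body: A = 230 × 45 = 10350.00, centroid at (115.00, 22.50).
semicircular end: A = ½π·22.5² = 795.22, centroid at (239.55, 22.50).
ΣA = 11145.22 in²
ΣAx̄ = (10350.00)(115.00) + (795.22)(239.55) = 1380743.35 in³
ΣAȳ = (10350.00)(22.50) + (795.22)(22.50) = 250767.35 in³
x̄ = 1380743.35 / 11145.22 = 123.89 in
ȳ = 250767.35 / 11145.22 = 22.50 in

x̄ = 123.89 in, ȳ = 22.50 in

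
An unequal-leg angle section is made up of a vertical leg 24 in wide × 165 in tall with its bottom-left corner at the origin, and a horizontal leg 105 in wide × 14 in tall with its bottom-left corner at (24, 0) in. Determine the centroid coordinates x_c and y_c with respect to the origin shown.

x_c = 29.46 in, y_c = 62.06 in

Part | A | x̄ᵢ | ȳᵢ | A·x̄ᵢ | A·ȳᵢ
vertical leg | 3960.00 | 12.00 | 82.50 | 47520.00 | 326700.00
horizontal leg | 1470.00 | 76.50 | 7.00 | 112455.00 | 10290.00
Σ | 5430.00 |  |  | 159975.00 | 336990.00
x_c = 159975.00 / 5430.00 = 29.46 in
y_c = 336990.00 / 5430.00 = 62.06 in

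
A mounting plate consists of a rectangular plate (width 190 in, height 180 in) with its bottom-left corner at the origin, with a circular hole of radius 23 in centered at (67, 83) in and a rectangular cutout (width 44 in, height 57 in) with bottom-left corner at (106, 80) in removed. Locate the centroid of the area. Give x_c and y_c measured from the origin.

plate: A = 190 × 180 = 34200.00, centroid at (95.00, 90.00).
hole 1: A = −π·23² = -1661.90, centroid at (67.00, 83.00).
hole 2: A = −(44 × 57) = -2508.00, centroid at (128.00, 108.50).
ΣA = 30030.10 in²
ΣAx_c = (34200.00)(95.00) + (-1661.90)(67.00) + (-2508.00)(128.00) = 2816628.53 in³
ΣAy_c = (34200.00)(90.00) + (-1661.90)(83.00) + (-2508.00)(108.50) = 2667944.09 in³
x_c = 2816628.53 / 30030.10 = 93.79 in
y_c = 2667944.09 / 30030.10 = 88.84 in

x_c = 93.79 in, y_c = 88.84 in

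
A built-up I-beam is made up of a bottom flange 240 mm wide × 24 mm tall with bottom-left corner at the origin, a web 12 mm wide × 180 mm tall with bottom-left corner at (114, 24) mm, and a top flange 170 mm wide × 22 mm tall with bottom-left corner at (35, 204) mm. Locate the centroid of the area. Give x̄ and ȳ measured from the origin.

x̄ = 120.00 mm, ȳ = 96.01 mm

Part | A | x̄ᵢ | ȳᵢ | A·x̄ᵢ | A·ȳᵢ
bottom flange | 5760.00 | 120.00 | 12.00 | 691200.00 | 69120.00
web | 2160.00 | 120.00 | 114.00 | 259200.00 | 246240.00
top flange | 3740.00 | 120.00 | 215.00 | 448800.00 | 804100.00
Σ | 11660.00 |  |  | 1399200.00 | 1119460.00
x̄ = 1399200.00 / 11660.00 = 120.00 mm
ȳ = 1119460.00 / 11660.00 = 96.01 mm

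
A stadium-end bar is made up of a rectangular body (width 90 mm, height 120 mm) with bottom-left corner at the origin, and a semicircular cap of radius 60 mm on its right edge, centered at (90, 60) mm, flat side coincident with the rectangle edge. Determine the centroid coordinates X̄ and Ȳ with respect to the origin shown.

rectangular body: A = 90 × 120 = 10800.00, centroid at (45.00, 60.00).
semicircular end: A = ½π·60² = 5654.87, centroid at (115.46, 60.00).
ΣA = 16454.87 mm²
ΣAX̄ = (10800.00)(45.00) + (5654.87)(115.46) = 1138938.01 mm³
ΣAȲ = (10800.00)(60.00) + (5654.87)(60.00) = 987292.01 mm³
X̄ = 1138938.01 / 16454.87 = 69.22 mm
Ȳ = 987292.01 / 16454.87 = 60.00 mm

X̄ = 69.22 mm, Ȳ = 60.00 mm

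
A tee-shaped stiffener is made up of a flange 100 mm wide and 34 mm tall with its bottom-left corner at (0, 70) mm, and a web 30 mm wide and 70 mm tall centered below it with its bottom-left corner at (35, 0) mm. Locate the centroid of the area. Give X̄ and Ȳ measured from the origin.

Part | A | x̄ᵢ | ȳᵢ | A·x̄ᵢ | A·ȳᵢ
web | 2100.00 | 50.00 | 35.00 | 105000.00 | 73500.00
flange | 3400.00 | 50.00 | 87.00 | 170000.00 | 295800.00
Σ | 5500.00 |  |  | 275000.00 | 369300.00
X̄ = 275000.00 / 5500.00 = 50.00 mm
Ȳ = 369300.00 / 5500.00 = 67.15 mm

X̄ = 50.00 mm, Ȳ = 67.15 mm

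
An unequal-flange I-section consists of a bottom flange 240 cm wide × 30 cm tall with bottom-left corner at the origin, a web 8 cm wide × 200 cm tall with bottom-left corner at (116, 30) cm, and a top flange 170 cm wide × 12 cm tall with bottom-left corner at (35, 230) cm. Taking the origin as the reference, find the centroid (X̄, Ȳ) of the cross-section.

Part | A | x̄ᵢ | ȳᵢ | A·x̄ᵢ | A·ȳᵢ
bottom flange | 7200.00 | 120.00 | 15.00 | 864000.00 | 108000.00
web | 1600.00 | 120.00 | 130.00 | 192000.00 | 208000.00
top flange | 2040.00 | 120.00 | 236.00 | 244800.00 | 481440.00
Σ | 10840.00 |  |  | 1300800.00 | 797440.00
X̄ = 1300800.00 / 10840.00 = 120.00 cm
Ȳ = 797440.00 / 10840.00 = 73.56 cm

X̄ = 120.00 cm, Ȳ = 73.56 cm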